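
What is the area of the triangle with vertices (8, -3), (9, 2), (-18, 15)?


Area = |x1(y2-y3) + x2(y3-y1) + x3(y1-y2)| / 2
= |8*(2-15) + 9*(15--3) + -18*(-3-2)| / 2
= 74

74


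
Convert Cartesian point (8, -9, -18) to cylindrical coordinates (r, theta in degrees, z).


r = sqrt(8^2 + (-9)^2) = 12.0416
theta = atan2(-9, 8) = 311.6335 deg
z = -18

r = 12.0416, theta = 311.6335 deg, z = -18


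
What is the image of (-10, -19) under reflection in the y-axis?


Reflection across y-axis: (x, y) -> (-x, y)
(-10, -19) -> (10, -19)

(10, -19)


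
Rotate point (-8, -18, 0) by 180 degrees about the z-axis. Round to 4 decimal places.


x' = -8*cos(180) - -18*sin(180) = 8
y' = -8*sin(180) + -18*cos(180) = 18
z' = 0

(8, 18, 0)


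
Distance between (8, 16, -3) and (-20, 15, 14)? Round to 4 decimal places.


d = sqrt((-20-8)^2 + (15-16)^2 + (14--3)^2) = 32.7719

32.7719


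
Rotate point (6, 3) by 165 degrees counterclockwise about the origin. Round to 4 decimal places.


x' = 6*cos(165) - 3*sin(165) = -6.572
y' = 6*sin(165) + 3*cos(165) = -1.3449

(-6.572, -1.3449)


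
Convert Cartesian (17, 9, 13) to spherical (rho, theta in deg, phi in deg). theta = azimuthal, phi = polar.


rho = sqrt(17^2 + 9^2 + 13^2) = 23.2164
theta = atan2(9, 17) = 27.8973 deg
phi = acos(13/23.2164) = 55.9477 deg

rho = 23.2164, theta = 27.8973 deg, phi = 55.9477 deg


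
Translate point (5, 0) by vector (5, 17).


Translation: (x+dx, y+dy) = (5+5, 0+17) = (10, 17)

(10, 17)


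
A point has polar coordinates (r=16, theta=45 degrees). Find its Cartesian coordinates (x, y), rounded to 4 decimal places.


x = 16 * cos(45) = 11.3137
y = 16 * sin(45) = 11.3137

(11.3137, 11.3137)


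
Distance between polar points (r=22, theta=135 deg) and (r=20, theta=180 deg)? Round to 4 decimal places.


d = sqrt(r1^2 + r2^2 - 2*r1*r2*cos(t2-t1))
d = sqrt(22^2 + 20^2 - 2*22*20*cos(180-135)) = 16.1786

16.1786


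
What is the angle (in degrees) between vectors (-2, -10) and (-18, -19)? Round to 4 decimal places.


dot = -2*-18 + -10*-19 = 226
|u| = 10.198, |v| = 26.1725
cos(angle) = 0.8467
angle = 32.1419 degrees

32.1419 degrees


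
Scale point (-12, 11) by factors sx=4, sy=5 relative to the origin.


Scaling: (x*sx, y*sy) = (-12*4, 11*5) = (-48, 55)

(-48, 55)


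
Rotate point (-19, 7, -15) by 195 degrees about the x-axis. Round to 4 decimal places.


x' = -19
y' = 7*cos(195) - -15*sin(195) = -10.6438
z' = 7*sin(195) + -15*cos(195) = 12.6772

(-19, -10.6438, 12.6772)


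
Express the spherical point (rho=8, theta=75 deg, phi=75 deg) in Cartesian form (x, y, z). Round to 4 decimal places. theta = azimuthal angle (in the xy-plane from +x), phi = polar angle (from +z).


x = 8 * sin(75) * cos(75) = 2
y = 8 * sin(75) * sin(75) = 7.4641
z = 8 * cos(75) = 2.0706

(2, 7.4641, 2.0706)


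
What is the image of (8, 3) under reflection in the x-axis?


Reflection across x-axis: (x, y) -> (x, -y)
(8, 3) -> (8, -3)

(8, -3)


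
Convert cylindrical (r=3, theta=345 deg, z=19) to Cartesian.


x = 3 * cos(345) = 2.8978
y = 3 * sin(345) = -0.7765
z = 19

(2.8978, -0.7765, 19)


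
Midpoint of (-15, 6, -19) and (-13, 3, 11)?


Midpoint = ((-15+-13)/2, (6+3)/2, (-19+11)/2) = (-14, 4.5, -4)

(-14, 4.5, -4)


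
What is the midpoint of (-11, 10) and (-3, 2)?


Midpoint = ((-11+-3)/2, (10+2)/2) = (-7, 6)

(-7, 6)


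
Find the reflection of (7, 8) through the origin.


Reflection through origin: (x, y) -> (-x, -y)
(7, 8) -> (-7, -8)

(-7, -8)


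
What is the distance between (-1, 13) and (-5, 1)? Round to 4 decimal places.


d = sqrt((-5--1)^2 + (1-13)^2) = 12.6491

12.6491


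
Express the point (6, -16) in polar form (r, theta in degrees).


r = sqrt(6^2 + (-16)^2) = 17.088
theta = atan2(-16, 6) = 290.556 degrees

r = 17.088, theta = 290.556 degrees


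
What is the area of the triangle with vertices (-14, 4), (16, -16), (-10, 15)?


Area = |x1(y2-y3) + x2(y3-y1) + x3(y1-y2)| / 2
= |-14*(-16-15) + 16*(15-4) + -10*(4--16)| / 2
= 205

205


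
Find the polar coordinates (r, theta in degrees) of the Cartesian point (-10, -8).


r = sqrt((-10)^2 + (-8)^2) = 12.8062
theta = atan2(-8, -10) = 218.6598 degrees

r = 12.8062, theta = 218.6598 degrees


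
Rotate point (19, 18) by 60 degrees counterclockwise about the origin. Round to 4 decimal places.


x' = 19*cos(60) - 18*sin(60) = -6.0885
y' = 19*sin(60) + 18*cos(60) = 25.4545

(-6.0885, 25.4545)


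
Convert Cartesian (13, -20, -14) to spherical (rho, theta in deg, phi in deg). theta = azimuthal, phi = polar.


rho = sqrt(13^2 + (-20)^2 + (-14)^2) = 27.6586
theta = atan2(-20, 13) = 303.0239 deg
phi = acos(-14/27.6586) = 120.4091 deg

rho = 27.6586, theta = 303.0239 deg, phi = 120.4091 deg


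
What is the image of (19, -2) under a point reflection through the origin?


Reflection through origin: (x, y) -> (-x, -y)
(19, -2) -> (-19, 2)

(-19, 2)


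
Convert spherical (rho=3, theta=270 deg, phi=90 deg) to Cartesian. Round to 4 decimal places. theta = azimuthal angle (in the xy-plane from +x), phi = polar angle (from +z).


x = 3 * sin(90) * cos(270) = 0
y = 3 * sin(90) * sin(270) = -3
z = 3 * cos(90) = 0

(0, -3, 0)


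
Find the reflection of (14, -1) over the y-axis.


Reflection across y-axis: (x, y) -> (-x, y)
(14, -1) -> (-14, -1)

(-14, -1)


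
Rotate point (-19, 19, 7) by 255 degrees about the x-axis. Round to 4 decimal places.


x' = -19
y' = 19*cos(255) - 7*sin(255) = 1.8439
z' = 19*sin(255) + 7*cos(255) = -20.1643

(-19, 1.8439, -20.1643)


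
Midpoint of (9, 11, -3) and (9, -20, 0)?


Midpoint = ((9+9)/2, (11+-20)/2, (-3+0)/2) = (9, -4.5, -1.5)

(9, -4.5, -1.5)


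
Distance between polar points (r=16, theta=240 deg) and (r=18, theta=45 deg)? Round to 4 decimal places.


d = sqrt(r1^2 + r2^2 - 2*r1*r2*cos(t2-t1))
d = sqrt(16^2 + 18^2 - 2*16*18*cos(45-240)) = 33.7101

33.7101


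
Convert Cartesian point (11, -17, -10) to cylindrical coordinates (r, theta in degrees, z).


r = sqrt(11^2 + (-17)^2) = 20.2485
theta = atan2(-17, 11) = 302.9052 deg
z = -10

r = 20.2485, theta = 302.9052 deg, z = -10


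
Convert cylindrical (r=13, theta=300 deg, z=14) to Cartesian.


x = 13 * cos(300) = 6.5
y = 13 * sin(300) = -11.2583
z = 14

(6.5, -11.2583, 14)


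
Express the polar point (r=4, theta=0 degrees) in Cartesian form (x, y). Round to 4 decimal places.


x = 4 * cos(0) = 4
y = 4 * sin(0) = 0

(4, 0)


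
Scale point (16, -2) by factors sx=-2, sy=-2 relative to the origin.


Scaling: (x*sx, y*sy) = (16*-2, -2*-2) = (-32, 4)

(-32, 4)


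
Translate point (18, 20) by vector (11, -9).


Translation: (x+dx, y+dy) = (18+11, 20+-9) = (29, 11)

(29, 11)


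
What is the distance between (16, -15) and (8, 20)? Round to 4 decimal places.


d = sqrt((8-16)^2 + (20--15)^2) = 35.9026

35.9026


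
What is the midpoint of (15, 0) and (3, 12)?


Midpoint = ((15+3)/2, (0+12)/2) = (9, 6)

(9, 6)


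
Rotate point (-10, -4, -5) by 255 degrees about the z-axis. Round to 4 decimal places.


x' = -10*cos(255) - -4*sin(255) = -1.2755
y' = -10*sin(255) + -4*cos(255) = 10.6945
z' = -5

(-1.2755, 10.6945, -5)


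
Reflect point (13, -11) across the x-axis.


Reflection across x-axis: (x, y) -> (x, -y)
(13, -11) -> (13, 11)

(13, 11)


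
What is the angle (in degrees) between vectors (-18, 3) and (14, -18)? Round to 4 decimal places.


dot = -18*14 + 3*-18 = -306
|u| = 18.2483, |v| = 22.8035
cos(angle) = -0.7354
angle = 137.3373 degrees

137.3373 degrees


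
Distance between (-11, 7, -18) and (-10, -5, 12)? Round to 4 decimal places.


d = sqrt((-10--11)^2 + (-5-7)^2 + (12--18)^2) = 32.3265

32.3265


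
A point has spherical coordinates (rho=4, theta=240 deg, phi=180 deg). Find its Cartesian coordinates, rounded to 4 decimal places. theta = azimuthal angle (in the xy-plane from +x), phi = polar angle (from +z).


x = 4 * sin(180) * cos(240) = 0
y = 4 * sin(180) * sin(240) = 0
z = 4 * cos(180) = -4

(0, 0, -4)


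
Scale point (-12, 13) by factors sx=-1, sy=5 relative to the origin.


Scaling: (x*sx, y*sy) = (-12*-1, 13*5) = (12, 65)

(12, 65)


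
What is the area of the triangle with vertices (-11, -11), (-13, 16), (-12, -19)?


Area = |x1(y2-y3) + x2(y3-y1) + x3(y1-y2)| / 2
= |-11*(16--19) + -13*(-19--11) + -12*(-11-16)| / 2
= 21.5

21.5


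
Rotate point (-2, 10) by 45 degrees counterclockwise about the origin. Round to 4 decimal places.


x' = -2*cos(45) - 10*sin(45) = -8.4853
y' = -2*sin(45) + 10*cos(45) = 5.6569

(-8.4853, 5.6569)


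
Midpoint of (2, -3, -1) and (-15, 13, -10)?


Midpoint = ((2+-15)/2, (-3+13)/2, (-1+-10)/2) = (-6.5, 5, -5.5)

(-6.5, 5, -5.5)


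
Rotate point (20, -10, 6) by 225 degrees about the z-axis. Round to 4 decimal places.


x' = 20*cos(225) - -10*sin(225) = -21.2132
y' = 20*sin(225) + -10*cos(225) = -7.0711
z' = 6

(-21.2132, -7.0711, 6)


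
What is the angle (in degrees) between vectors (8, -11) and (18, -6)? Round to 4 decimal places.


dot = 8*18 + -11*-6 = 210
|u| = 13.6015, |v| = 18.9737
cos(angle) = 0.8137
angle = 35.5377 degrees

35.5377 degrees


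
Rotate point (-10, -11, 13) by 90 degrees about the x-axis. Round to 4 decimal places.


x' = -10
y' = -11*cos(90) - 13*sin(90) = -13
z' = -11*sin(90) + 13*cos(90) = -11

(-10, -13, -11)


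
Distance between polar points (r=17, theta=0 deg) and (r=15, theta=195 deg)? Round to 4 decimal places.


d = sqrt(r1^2 + r2^2 - 2*r1*r2*cos(t2-t1))
d = sqrt(17^2 + 15^2 - 2*17*15*cos(195-0)) = 31.7273

31.7273


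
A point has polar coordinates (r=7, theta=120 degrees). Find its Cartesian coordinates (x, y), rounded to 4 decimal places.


x = 7 * cos(120) = -3.5
y = 7 * sin(120) = 6.0622

(-3.5, 6.0622)


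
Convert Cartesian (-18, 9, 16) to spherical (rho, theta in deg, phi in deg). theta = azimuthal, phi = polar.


rho = sqrt((-18)^2 + 9^2 + 16^2) = 25.7099
theta = atan2(9, -18) = 153.4349 deg
phi = acos(16/25.7099) = 51.5137 deg

rho = 25.7099, theta = 153.4349 deg, phi = 51.5137 deg


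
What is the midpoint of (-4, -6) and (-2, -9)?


Midpoint = ((-4+-2)/2, (-6+-9)/2) = (-3, -7.5)

(-3, -7.5)


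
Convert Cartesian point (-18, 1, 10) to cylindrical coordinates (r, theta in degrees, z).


r = sqrt((-18)^2 + 1^2) = 18.0278
theta = atan2(1, -18) = 176.8202 deg
z = 10

r = 18.0278, theta = 176.8202 deg, z = 10


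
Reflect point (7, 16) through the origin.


Reflection through origin: (x, y) -> (-x, -y)
(7, 16) -> (-7, -16)

(-7, -16)


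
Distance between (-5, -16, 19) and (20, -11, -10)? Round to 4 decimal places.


d = sqrt((20--5)^2 + (-11--16)^2 + (-10-19)^2) = 38.6135

38.6135


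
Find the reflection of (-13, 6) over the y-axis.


Reflection across y-axis: (x, y) -> (-x, y)
(-13, 6) -> (13, 6)

(13, 6)


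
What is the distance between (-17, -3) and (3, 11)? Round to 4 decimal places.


d = sqrt((3--17)^2 + (11--3)^2) = 24.4131

24.4131


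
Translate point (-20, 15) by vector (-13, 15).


Translation: (x+dx, y+dy) = (-20+-13, 15+15) = (-33, 30)

(-33, 30)


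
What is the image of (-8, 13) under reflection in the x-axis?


Reflection across x-axis: (x, y) -> (x, -y)
(-8, 13) -> (-8, -13)

(-8, -13)


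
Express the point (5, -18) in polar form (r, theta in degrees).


r = sqrt(5^2 + (-18)^2) = 18.6815
theta = atan2(-18, 5) = 285.5241 degrees

r = 18.6815, theta = 285.5241 degrees


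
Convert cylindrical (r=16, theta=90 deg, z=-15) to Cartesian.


x = 16 * cos(90) = 0
y = 16 * sin(90) = 16
z = -15

(0, 16, -15)


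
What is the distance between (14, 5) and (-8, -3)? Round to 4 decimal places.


d = sqrt((-8-14)^2 + (-3-5)^2) = 23.4094

23.4094


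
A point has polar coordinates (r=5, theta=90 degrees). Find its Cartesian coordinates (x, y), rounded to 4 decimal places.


x = 5 * cos(90) = 0
y = 5 * sin(90) = 5

(0, 5)


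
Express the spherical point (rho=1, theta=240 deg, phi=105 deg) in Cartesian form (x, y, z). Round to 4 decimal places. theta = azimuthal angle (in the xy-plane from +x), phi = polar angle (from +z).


x = 1 * sin(105) * cos(240) = -0.483
y = 1 * sin(105) * sin(240) = -0.8365
z = 1 * cos(105) = -0.2588

(-0.483, -0.8365, -0.2588)


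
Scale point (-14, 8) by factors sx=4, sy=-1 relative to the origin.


Scaling: (x*sx, y*sy) = (-14*4, 8*-1) = (-56, -8)

(-56, -8)


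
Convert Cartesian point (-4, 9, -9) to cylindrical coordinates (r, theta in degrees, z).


r = sqrt((-4)^2 + 9^2) = 9.8489
theta = atan2(9, -4) = 113.9625 deg
z = -9

r = 9.8489, theta = 113.9625 deg, z = -9


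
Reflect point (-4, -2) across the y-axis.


Reflection across y-axis: (x, y) -> (-x, y)
(-4, -2) -> (4, -2)

(4, -2)


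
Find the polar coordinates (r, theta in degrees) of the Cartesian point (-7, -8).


r = sqrt((-7)^2 + (-8)^2) = 10.6301
theta = atan2(-8, -7) = 228.8141 degrees

r = 10.6301, theta = 228.8141 degrees


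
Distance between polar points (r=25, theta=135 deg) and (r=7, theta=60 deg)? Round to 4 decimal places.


d = sqrt(r1^2 + r2^2 - 2*r1*r2*cos(t2-t1))
d = sqrt(25^2 + 7^2 - 2*25*7*cos(60-135)) = 24.154

24.154


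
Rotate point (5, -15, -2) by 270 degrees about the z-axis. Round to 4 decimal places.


x' = 5*cos(270) - -15*sin(270) = -15
y' = 5*sin(270) + -15*cos(270) = -5
z' = -2

(-15, -5, -2)


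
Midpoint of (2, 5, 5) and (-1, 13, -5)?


Midpoint = ((2+-1)/2, (5+13)/2, (5+-5)/2) = (0.5, 9, 0)

(0.5, 9, 0)


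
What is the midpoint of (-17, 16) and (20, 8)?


Midpoint = ((-17+20)/2, (16+8)/2) = (1.5, 12)

(1.5, 12)


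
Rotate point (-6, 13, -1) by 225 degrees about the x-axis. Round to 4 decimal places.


x' = -6
y' = 13*cos(225) - -1*sin(225) = -9.8995
z' = 13*sin(225) + -1*cos(225) = -8.4853

(-6, -9.8995, -8.4853)


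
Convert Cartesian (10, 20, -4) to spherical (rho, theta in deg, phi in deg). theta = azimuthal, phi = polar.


rho = sqrt(10^2 + 20^2 + (-4)^2) = 22.7156
theta = atan2(20, 10) = 63.4349 deg
phi = acos(-4/22.7156) = 100.1421 deg

rho = 22.7156, theta = 63.4349 deg, phi = 100.1421 deg


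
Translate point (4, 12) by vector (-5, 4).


Translation: (x+dx, y+dy) = (4+-5, 12+4) = (-1, 16)

(-1, 16)


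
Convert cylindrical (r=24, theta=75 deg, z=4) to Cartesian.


x = 24 * cos(75) = 6.2117
y = 24 * sin(75) = 23.1822
z = 4

(6.2117, 23.1822, 4)


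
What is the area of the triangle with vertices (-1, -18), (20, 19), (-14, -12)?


Area = |x1(y2-y3) + x2(y3-y1) + x3(y1-y2)| / 2
= |-1*(19--12) + 20*(-12--18) + -14*(-18-19)| / 2
= 303.5

303.5


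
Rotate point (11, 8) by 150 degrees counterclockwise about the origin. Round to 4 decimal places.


x' = 11*cos(150) - 8*sin(150) = -13.5263
y' = 11*sin(150) + 8*cos(150) = -1.4282

(-13.5263, -1.4282)


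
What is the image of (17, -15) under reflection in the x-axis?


Reflection across x-axis: (x, y) -> (x, -y)
(17, -15) -> (17, 15)

(17, 15)


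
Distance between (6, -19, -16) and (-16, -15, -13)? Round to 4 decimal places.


d = sqrt((-16-6)^2 + (-15--19)^2 + (-13--16)^2) = 22.561

22.561


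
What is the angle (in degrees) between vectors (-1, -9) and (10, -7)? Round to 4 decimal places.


dot = -1*10 + -9*-7 = 53
|u| = 9.0554, |v| = 12.2066
cos(angle) = 0.4795
angle = 61.3482 degrees

61.3482 degrees


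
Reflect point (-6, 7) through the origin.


Reflection through origin: (x, y) -> (-x, -y)
(-6, 7) -> (6, -7)

(6, -7)


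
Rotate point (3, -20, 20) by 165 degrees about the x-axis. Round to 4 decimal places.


x' = 3
y' = -20*cos(165) - 20*sin(165) = 14.1421
z' = -20*sin(165) + 20*cos(165) = -24.4949

(3, 14.1421, -24.4949)


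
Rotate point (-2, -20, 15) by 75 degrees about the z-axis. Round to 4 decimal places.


x' = -2*cos(75) - -20*sin(75) = 18.8009
y' = -2*sin(75) + -20*cos(75) = -7.1082
z' = 15

(18.8009, -7.1082, 15)


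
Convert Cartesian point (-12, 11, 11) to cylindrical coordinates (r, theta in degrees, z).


r = sqrt((-12)^2 + 11^2) = 16.2788
theta = atan2(11, -12) = 137.4896 deg
z = 11

r = 16.2788, theta = 137.4896 deg, z = 11


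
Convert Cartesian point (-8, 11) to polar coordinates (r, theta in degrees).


r = sqrt((-8)^2 + 11^2) = 13.6015
theta = atan2(11, -8) = 126.0274 degrees

r = 13.6015, theta = 126.0274 degrees


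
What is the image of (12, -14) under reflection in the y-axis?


Reflection across y-axis: (x, y) -> (-x, y)
(12, -14) -> (-12, -14)

(-12, -14)


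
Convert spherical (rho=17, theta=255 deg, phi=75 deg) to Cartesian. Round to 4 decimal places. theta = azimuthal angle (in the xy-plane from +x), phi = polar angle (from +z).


x = 17 * sin(75) * cos(255) = -4.25
y = 17 * sin(75) * sin(255) = -15.8612
z = 17 * cos(75) = 4.3999

(-4.25, -15.8612, 4.3999)


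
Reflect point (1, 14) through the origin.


Reflection through origin: (x, y) -> (-x, -y)
(1, 14) -> (-1, -14)

(-1, -14)


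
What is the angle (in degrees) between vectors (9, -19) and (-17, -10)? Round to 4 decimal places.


dot = 9*-17 + -19*-10 = 37
|u| = 21.0238, |v| = 19.7231
cos(angle) = 0.0892
angle = 84.8806 degrees

84.8806 degrees


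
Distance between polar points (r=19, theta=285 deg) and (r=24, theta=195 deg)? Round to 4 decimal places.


d = sqrt(r1^2 + r2^2 - 2*r1*r2*cos(t2-t1))
d = sqrt(19^2 + 24^2 - 2*19*24*cos(195-285)) = 30.6105

30.6105


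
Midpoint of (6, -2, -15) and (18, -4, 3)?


Midpoint = ((6+18)/2, (-2+-4)/2, (-15+3)/2) = (12, -3, -6)

(12, -3, -6)


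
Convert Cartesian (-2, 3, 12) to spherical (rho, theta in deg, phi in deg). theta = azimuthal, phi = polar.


rho = sqrt((-2)^2 + 3^2 + 12^2) = 12.53
theta = atan2(3, -2) = 123.6901 deg
phi = acos(12/12.53) = 16.7236 deg

rho = 12.53, theta = 123.6901 deg, phi = 16.7236 deg


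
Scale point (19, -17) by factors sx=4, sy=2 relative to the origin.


Scaling: (x*sx, y*sy) = (19*4, -17*2) = (76, -34)

(76, -34)


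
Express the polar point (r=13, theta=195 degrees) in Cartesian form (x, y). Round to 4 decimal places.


x = 13 * cos(195) = -12.557
y = 13 * sin(195) = -3.3646

(-12.557, -3.3646)


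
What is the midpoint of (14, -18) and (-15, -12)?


Midpoint = ((14+-15)/2, (-18+-12)/2) = (-0.5, -15)

(-0.5, -15)


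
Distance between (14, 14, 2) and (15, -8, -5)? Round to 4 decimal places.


d = sqrt((15-14)^2 + (-8-14)^2 + (-5-2)^2) = 23.1084

23.1084


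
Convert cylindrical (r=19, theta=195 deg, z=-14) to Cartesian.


x = 19 * cos(195) = -18.3526
y = 19 * sin(195) = -4.9176
z = -14

(-18.3526, -4.9176, -14)


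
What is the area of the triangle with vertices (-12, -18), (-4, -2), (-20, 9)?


Area = |x1(y2-y3) + x2(y3-y1) + x3(y1-y2)| / 2
= |-12*(-2-9) + -4*(9--18) + -20*(-18--2)| / 2
= 172

172


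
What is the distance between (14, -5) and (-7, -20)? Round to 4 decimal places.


d = sqrt((-7-14)^2 + (-20--5)^2) = 25.807

25.807


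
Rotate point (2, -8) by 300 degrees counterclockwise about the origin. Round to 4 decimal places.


x' = 2*cos(300) - -8*sin(300) = -5.9282
y' = 2*sin(300) + -8*cos(300) = -5.7321

(-5.9282, -5.7321)


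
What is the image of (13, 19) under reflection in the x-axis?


Reflection across x-axis: (x, y) -> (x, -y)
(13, 19) -> (13, -19)

(13, -19)


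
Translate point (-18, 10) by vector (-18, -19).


Translation: (x+dx, y+dy) = (-18+-18, 10+-19) = (-36, -9)

(-36, -9)


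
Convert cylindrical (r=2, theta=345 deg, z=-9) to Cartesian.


x = 2 * cos(345) = 1.9319
y = 2 * sin(345) = -0.5176
z = -9

(1.9319, -0.5176, -9)


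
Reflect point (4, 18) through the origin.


Reflection through origin: (x, y) -> (-x, -y)
(4, 18) -> (-4, -18)

(-4, -18)


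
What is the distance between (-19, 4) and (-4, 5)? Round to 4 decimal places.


d = sqrt((-4--19)^2 + (5-4)^2) = 15.0333

15.0333


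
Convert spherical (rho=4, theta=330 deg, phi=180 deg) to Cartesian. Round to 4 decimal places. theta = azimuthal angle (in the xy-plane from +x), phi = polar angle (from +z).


x = 4 * sin(180) * cos(330) = 0
y = 4 * sin(180) * sin(330) = 0
z = 4 * cos(180) = -4

(0, 0, -4)


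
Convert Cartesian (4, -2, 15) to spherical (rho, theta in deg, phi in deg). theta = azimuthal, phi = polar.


rho = sqrt(4^2 + (-2)^2 + 15^2) = 15.6525
theta = atan2(-2, 4) = 333.4349 deg
phi = acos(15/15.6525) = 16.6015 deg

rho = 15.6525, theta = 333.4349 deg, phi = 16.6015 deg


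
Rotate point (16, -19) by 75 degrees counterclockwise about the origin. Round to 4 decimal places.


x' = 16*cos(75) - -19*sin(75) = 22.4937
y' = 16*sin(75) + -19*cos(75) = 10.5373

(22.4937, 10.5373)


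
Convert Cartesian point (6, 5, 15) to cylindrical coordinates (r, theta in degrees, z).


r = sqrt(6^2 + 5^2) = 7.8102
theta = atan2(5, 6) = 39.8056 deg
z = 15

r = 7.8102, theta = 39.8056 deg, z = 15


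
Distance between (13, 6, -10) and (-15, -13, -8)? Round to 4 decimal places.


d = sqrt((-15-13)^2 + (-13-6)^2 + (-8--10)^2) = 33.8969

33.8969


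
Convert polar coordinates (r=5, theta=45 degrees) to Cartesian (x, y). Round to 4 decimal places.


x = 5 * cos(45) = 3.5355
y = 5 * sin(45) = 3.5355

(3.5355, 3.5355)


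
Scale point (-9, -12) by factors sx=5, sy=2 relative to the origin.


Scaling: (x*sx, y*sy) = (-9*5, -12*2) = (-45, -24)

(-45, -24)


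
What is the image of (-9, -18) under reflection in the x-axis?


Reflection across x-axis: (x, y) -> (x, -y)
(-9, -18) -> (-9, 18)

(-9, 18)


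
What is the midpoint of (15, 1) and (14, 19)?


Midpoint = ((15+14)/2, (1+19)/2) = (14.5, 10)

(14.5, 10)


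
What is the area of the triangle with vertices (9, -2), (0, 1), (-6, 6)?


Area = |x1(y2-y3) + x2(y3-y1) + x3(y1-y2)| / 2
= |9*(1-6) + 0*(6--2) + -6*(-2-1)| / 2
= 13.5

13.5


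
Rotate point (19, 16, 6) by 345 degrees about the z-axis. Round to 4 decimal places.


x' = 19*cos(345) - 16*sin(345) = 22.4937
y' = 19*sin(345) + 16*cos(345) = 10.5373
z' = 6

(22.4937, 10.5373, 6)


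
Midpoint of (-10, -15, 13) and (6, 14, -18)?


Midpoint = ((-10+6)/2, (-15+14)/2, (13+-18)/2) = (-2, -0.5, -2.5)

(-2, -0.5, -2.5)


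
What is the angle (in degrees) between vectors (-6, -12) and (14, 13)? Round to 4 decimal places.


dot = -6*14 + -12*13 = -240
|u| = 13.4164, |v| = 19.105
cos(angle) = -0.9363
angle = 159.444 degrees

159.444 degrees


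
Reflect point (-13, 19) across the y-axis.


Reflection across y-axis: (x, y) -> (-x, y)
(-13, 19) -> (13, 19)

(13, 19)


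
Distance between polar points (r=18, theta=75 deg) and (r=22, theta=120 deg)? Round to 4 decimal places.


d = sqrt(r1^2 + r2^2 - 2*r1*r2*cos(t2-t1))
d = sqrt(18^2 + 22^2 - 2*18*22*cos(120-75)) = 15.7471

15.7471


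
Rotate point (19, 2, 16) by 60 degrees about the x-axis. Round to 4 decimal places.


x' = 19
y' = 2*cos(60) - 16*sin(60) = -12.8564
z' = 2*sin(60) + 16*cos(60) = 9.7321

(19, -12.8564, 9.7321)


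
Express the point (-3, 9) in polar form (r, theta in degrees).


r = sqrt((-3)^2 + 9^2) = 9.4868
theta = atan2(9, -3) = 108.4349 degrees

r = 9.4868, theta = 108.4349 degrees


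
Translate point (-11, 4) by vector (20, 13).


Translation: (x+dx, y+dy) = (-11+20, 4+13) = (9, 17)

(9, 17)


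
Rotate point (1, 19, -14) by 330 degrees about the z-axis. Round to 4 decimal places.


x' = 1*cos(330) - 19*sin(330) = 10.366
y' = 1*sin(330) + 19*cos(330) = 15.9545
z' = -14

(10.366, 15.9545, -14)


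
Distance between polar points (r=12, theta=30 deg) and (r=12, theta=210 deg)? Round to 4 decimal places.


d = sqrt(r1^2 + r2^2 - 2*r1*r2*cos(t2-t1))
d = sqrt(12^2 + 12^2 - 2*12*12*cos(210-30)) = 24

24


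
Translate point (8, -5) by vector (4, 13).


Translation: (x+dx, y+dy) = (8+4, -5+13) = (12, 8)

(12, 8)


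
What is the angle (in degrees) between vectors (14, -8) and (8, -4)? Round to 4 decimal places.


dot = 14*8 + -8*-4 = 144
|u| = 16.1245, |v| = 8.9443
cos(angle) = 0.9985
angle = 3.1798 degrees

3.1798 degrees


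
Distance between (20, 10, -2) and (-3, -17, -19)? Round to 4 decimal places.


d = sqrt((-3-20)^2 + (-17-10)^2 + (-19--2)^2) = 39.3319

39.3319


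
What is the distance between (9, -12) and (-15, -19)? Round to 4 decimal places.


d = sqrt((-15-9)^2 + (-19--12)^2) = 25

25


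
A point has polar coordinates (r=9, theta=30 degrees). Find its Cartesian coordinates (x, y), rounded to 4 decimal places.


x = 9 * cos(30) = 7.7942
y = 9 * sin(30) = 4.5

(7.7942, 4.5)


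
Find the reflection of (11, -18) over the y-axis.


Reflection across y-axis: (x, y) -> (-x, y)
(11, -18) -> (-11, -18)

(-11, -18)


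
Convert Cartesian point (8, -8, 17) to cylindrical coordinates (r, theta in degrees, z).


r = sqrt(8^2 + (-8)^2) = 11.3137
theta = atan2(-8, 8) = 315 deg
z = 17

r = 11.3137, theta = 315 deg, z = 17


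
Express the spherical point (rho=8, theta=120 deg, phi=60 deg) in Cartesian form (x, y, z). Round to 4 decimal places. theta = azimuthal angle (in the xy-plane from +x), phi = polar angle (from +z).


x = 8 * sin(60) * cos(120) = -3.4641
y = 8 * sin(60) * sin(120) = 6
z = 8 * cos(60) = 4

(-3.4641, 6, 4)


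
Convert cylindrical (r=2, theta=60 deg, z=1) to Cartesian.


x = 2 * cos(60) = 1
y = 2 * sin(60) = 1.7321
z = 1

(1, 1.7321, 1)


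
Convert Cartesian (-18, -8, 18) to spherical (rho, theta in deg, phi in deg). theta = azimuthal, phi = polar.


rho = sqrt((-18)^2 + (-8)^2 + 18^2) = 26.6833
theta = atan2(-8, -18) = 203.9625 deg
phi = acos(18/26.6833) = 47.5786 deg

rho = 26.6833, theta = 203.9625 deg, phi = 47.5786 deg


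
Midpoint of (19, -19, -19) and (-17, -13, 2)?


Midpoint = ((19+-17)/2, (-19+-13)/2, (-19+2)/2) = (1, -16, -8.5)

(1, -16, -8.5)


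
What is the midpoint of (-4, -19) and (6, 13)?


Midpoint = ((-4+6)/2, (-19+13)/2) = (1, -3)

(1, -3)


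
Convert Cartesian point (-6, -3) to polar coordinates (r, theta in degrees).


r = sqrt((-6)^2 + (-3)^2) = 6.7082
theta = atan2(-3, -6) = 206.5651 degrees

r = 6.7082, theta = 206.5651 degrees


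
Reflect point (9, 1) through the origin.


Reflection through origin: (x, y) -> (-x, -y)
(9, 1) -> (-9, -1)

(-9, -1)


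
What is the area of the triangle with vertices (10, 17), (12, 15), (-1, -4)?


Area = |x1(y2-y3) + x2(y3-y1) + x3(y1-y2)| / 2
= |10*(15--4) + 12*(-4-17) + -1*(17-15)| / 2
= 32

32


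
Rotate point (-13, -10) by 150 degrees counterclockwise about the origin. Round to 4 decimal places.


x' = -13*cos(150) - -10*sin(150) = 16.2583
y' = -13*sin(150) + -10*cos(150) = 2.1603

(16.2583, 2.1603)


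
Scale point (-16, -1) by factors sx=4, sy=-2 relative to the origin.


Scaling: (x*sx, y*sy) = (-16*4, -1*-2) = (-64, 2)

(-64, 2)


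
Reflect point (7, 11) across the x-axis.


Reflection across x-axis: (x, y) -> (x, -y)
(7, 11) -> (7, -11)

(7, -11)


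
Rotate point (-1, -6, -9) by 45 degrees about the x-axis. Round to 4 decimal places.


x' = -1
y' = -6*cos(45) - -9*sin(45) = 2.1213
z' = -6*sin(45) + -9*cos(45) = -10.6066

(-1, 2.1213, -10.6066)


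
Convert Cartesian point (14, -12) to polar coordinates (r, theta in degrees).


r = sqrt(14^2 + (-12)^2) = 18.4391
theta = atan2(-12, 14) = 319.3987 degrees

r = 18.4391, theta = 319.3987 degrees


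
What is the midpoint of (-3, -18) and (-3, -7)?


Midpoint = ((-3+-3)/2, (-18+-7)/2) = (-3, -12.5)

(-3, -12.5)


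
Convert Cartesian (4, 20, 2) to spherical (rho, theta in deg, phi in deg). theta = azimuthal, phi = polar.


rho = sqrt(4^2 + 20^2 + 2^2) = 20.4939
theta = atan2(20, 4) = 78.6901 deg
phi = acos(2/20.4939) = 84.3996 deg

rho = 20.4939, theta = 78.6901 deg, phi = 84.3996 deg


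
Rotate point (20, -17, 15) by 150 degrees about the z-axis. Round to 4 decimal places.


x' = 20*cos(150) - -17*sin(150) = -8.8205
y' = 20*sin(150) + -17*cos(150) = 24.7224
z' = 15

(-8.8205, 24.7224, 15)


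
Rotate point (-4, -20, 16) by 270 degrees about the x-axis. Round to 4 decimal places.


x' = -4
y' = -20*cos(270) - 16*sin(270) = 16
z' = -20*sin(270) + 16*cos(270) = 20

(-4, 16, 20)


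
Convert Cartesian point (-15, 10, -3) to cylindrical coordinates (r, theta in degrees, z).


r = sqrt((-15)^2 + 10^2) = 18.0278
theta = atan2(10, -15) = 146.3099 deg
z = -3

r = 18.0278, theta = 146.3099 deg, z = -3


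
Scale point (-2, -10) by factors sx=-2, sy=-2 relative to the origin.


Scaling: (x*sx, y*sy) = (-2*-2, -10*-2) = (4, 20)

(4, 20)


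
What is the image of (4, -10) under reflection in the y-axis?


Reflection across y-axis: (x, y) -> (-x, y)
(4, -10) -> (-4, -10)

(-4, -10)


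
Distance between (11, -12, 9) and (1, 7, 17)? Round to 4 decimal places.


d = sqrt((1-11)^2 + (7--12)^2 + (17-9)^2) = 22.9129

22.9129


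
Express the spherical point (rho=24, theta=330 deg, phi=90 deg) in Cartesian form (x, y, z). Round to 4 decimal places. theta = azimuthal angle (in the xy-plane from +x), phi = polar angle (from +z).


x = 24 * sin(90) * cos(330) = 20.7846
y = 24 * sin(90) * sin(330) = -12
z = 24 * cos(90) = 0

(20.7846, -12, 0)


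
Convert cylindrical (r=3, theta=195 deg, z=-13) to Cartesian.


x = 3 * cos(195) = -2.8978
y = 3 * sin(195) = -0.7765
z = -13

(-2.8978, -0.7765, -13)


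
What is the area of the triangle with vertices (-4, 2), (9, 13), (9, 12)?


Area = |x1(y2-y3) + x2(y3-y1) + x3(y1-y2)| / 2
= |-4*(13-12) + 9*(12-2) + 9*(2-13)| / 2
= 6.5

6.5


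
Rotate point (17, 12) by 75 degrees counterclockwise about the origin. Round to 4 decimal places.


x' = 17*cos(75) - 12*sin(75) = -7.1912
y' = 17*sin(75) + 12*cos(75) = 19.5266

(-7.1912, 19.5266)


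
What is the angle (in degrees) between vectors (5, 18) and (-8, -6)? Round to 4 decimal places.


dot = 5*-8 + 18*-6 = -148
|u| = 18.6815, |v| = 10
cos(angle) = -0.7922
angle = 142.394 degrees

142.394 degrees


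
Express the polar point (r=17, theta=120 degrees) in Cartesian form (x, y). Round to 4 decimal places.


x = 17 * cos(120) = -8.5
y = 17 * sin(120) = 14.7224

(-8.5, 14.7224)


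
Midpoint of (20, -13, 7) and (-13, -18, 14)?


Midpoint = ((20+-13)/2, (-13+-18)/2, (7+14)/2) = (3.5, -15.5, 10.5)

(3.5, -15.5, 10.5)


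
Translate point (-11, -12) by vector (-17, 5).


Translation: (x+dx, y+dy) = (-11+-17, -12+5) = (-28, -7)

(-28, -7)


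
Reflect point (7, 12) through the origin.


Reflection through origin: (x, y) -> (-x, -y)
(7, 12) -> (-7, -12)

(-7, -12)


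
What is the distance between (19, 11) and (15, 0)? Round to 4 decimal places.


d = sqrt((15-19)^2 + (0-11)^2) = 11.7047

11.7047


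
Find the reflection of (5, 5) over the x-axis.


Reflection across x-axis: (x, y) -> (x, -y)
(5, 5) -> (5, -5)

(5, -5)


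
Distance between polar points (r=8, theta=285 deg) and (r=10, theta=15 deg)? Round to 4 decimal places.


d = sqrt(r1^2 + r2^2 - 2*r1*r2*cos(t2-t1))
d = sqrt(8^2 + 10^2 - 2*8*10*cos(15-285)) = 12.8062

12.8062


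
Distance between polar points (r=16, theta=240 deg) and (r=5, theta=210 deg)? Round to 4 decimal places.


d = sqrt(r1^2 + r2^2 - 2*r1*r2*cos(t2-t1))
d = sqrt(16^2 + 5^2 - 2*16*5*cos(210-240)) = 11.9347

11.9347


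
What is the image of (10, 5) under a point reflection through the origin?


Reflection through origin: (x, y) -> (-x, -y)
(10, 5) -> (-10, -5)

(-10, -5)


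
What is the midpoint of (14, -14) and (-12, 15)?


Midpoint = ((14+-12)/2, (-14+15)/2) = (1, 0.5)

(1, 0.5)


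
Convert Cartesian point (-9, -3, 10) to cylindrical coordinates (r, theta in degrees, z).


r = sqrt((-9)^2 + (-3)^2) = 9.4868
theta = atan2(-3, -9) = 198.4349 deg
z = 10

r = 9.4868, theta = 198.4349 deg, z = 10


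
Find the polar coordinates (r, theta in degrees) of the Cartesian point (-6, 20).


r = sqrt((-6)^2 + 20^2) = 20.8806
theta = atan2(20, -6) = 106.6992 degrees

r = 20.8806, theta = 106.6992 degrees


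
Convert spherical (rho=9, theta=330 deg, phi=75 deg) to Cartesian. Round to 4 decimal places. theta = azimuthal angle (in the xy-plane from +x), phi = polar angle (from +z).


x = 9 * sin(75) * cos(330) = 7.5286
y = 9 * sin(75) * sin(330) = -4.3467
z = 9 * cos(75) = 2.3294

(7.5286, -4.3467, 2.3294)


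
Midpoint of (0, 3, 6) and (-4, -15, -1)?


Midpoint = ((0+-4)/2, (3+-15)/2, (6+-1)/2) = (-2, -6, 2.5)

(-2, -6, 2.5)


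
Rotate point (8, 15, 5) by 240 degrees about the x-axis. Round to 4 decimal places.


x' = 8
y' = 15*cos(240) - 5*sin(240) = -3.1699
z' = 15*sin(240) + 5*cos(240) = -15.4904

(8, -3.1699, -15.4904)


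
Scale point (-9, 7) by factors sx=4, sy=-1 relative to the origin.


Scaling: (x*sx, y*sy) = (-9*4, 7*-1) = (-36, -7)

(-36, -7)


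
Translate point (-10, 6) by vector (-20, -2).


Translation: (x+dx, y+dy) = (-10+-20, 6+-2) = (-30, 4)

(-30, 4)


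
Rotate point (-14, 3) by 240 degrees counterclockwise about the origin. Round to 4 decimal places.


x' = -14*cos(240) - 3*sin(240) = 9.5981
y' = -14*sin(240) + 3*cos(240) = 10.6244

(9.5981, 10.6244)


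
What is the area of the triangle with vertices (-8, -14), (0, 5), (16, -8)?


Area = |x1(y2-y3) + x2(y3-y1) + x3(y1-y2)| / 2
= |-8*(5--8) + 0*(-8--14) + 16*(-14-5)| / 2
= 204

204


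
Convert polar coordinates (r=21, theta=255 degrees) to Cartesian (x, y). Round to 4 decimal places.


x = 21 * cos(255) = -5.4352
y = 21 * sin(255) = -20.2844

(-5.4352, -20.2844)


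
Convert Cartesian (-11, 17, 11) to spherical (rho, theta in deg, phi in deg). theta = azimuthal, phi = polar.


rho = sqrt((-11)^2 + 17^2 + 11^2) = 23.0434
theta = atan2(17, -11) = 122.9052 deg
phi = acos(11/23.0434) = 61.4869 deg

rho = 23.0434, theta = 122.9052 deg, phi = 61.4869 deg


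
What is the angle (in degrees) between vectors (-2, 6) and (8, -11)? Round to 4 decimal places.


dot = -2*8 + 6*-11 = -82
|u| = 6.3246, |v| = 13.6015
cos(angle) = -0.9532
angle = 162.4076 degrees

162.4076 degrees


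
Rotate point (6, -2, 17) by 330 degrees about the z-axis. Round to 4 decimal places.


x' = 6*cos(330) - -2*sin(330) = 4.1962
y' = 6*sin(330) + -2*cos(330) = -4.7321
z' = 17

(4.1962, -4.7321, 17)


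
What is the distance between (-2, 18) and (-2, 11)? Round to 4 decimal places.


d = sqrt((-2--2)^2 + (11-18)^2) = 7

7


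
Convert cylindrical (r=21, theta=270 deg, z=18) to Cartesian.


x = 21 * cos(270) = 0
y = 21 * sin(270) = -21
z = 18

(0, -21, 18)


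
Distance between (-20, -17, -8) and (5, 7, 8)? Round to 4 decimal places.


d = sqrt((5--20)^2 + (7--17)^2 + (8--8)^2) = 38.1707

38.1707


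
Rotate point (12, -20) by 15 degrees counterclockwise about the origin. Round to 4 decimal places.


x' = 12*cos(15) - -20*sin(15) = 16.7675
y' = 12*sin(15) + -20*cos(15) = -16.2127

(16.7675, -16.2127)


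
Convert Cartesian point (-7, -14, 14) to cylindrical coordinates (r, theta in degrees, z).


r = sqrt((-7)^2 + (-14)^2) = 15.6525
theta = atan2(-14, -7) = 243.4349 deg
z = 14

r = 15.6525, theta = 243.4349 deg, z = 14


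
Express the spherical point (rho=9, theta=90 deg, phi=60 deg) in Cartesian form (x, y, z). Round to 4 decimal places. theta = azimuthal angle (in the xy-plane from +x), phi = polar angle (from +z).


x = 9 * sin(60) * cos(90) = 0
y = 9 * sin(60) * sin(90) = 7.7942
z = 9 * cos(60) = 4.5

(0, 7.7942, 4.5)


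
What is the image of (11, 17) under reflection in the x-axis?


Reflection across x-axis: (x, y) -> (x, -y)
(11, 17) -> (11, -17)

(11, -17)


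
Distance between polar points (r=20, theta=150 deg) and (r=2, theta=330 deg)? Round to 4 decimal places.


d = sqrt(r1^2 + r2^2 - 2*r1*r2*cos(t2-t1))
d = sqrt(20^2 + 2^2 - 2*20*2*cos(330-150)) = 22

22


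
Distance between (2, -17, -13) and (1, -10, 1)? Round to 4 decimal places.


d = sqrt((1-2)^2 + (-10--17)^2 + (1--13)^2) = 15.6844

15.6844


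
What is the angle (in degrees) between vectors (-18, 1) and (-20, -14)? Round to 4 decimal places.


dot = -18*-20 + 1*-14 = 346
|u| = 18.0278, |v| = 24.4131
cos(angle) = 0.7862
angle = 38.1719 degrees

38.1719 degrees


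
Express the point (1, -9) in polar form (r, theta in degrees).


r = sqrt(1^2 + (-9)^2) = 9.0554
theta = atan2(-9, 1) = 276.3402 degrees

r = 9.0554, theta = 276.3402 degrees


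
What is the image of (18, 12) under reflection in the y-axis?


Reflection across y-axis: (x, y) -> (-x, y)
(18, 12) -> (-18, 12)

(-18, 12)


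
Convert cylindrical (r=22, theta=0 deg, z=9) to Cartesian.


x = 22 * cos(0) = 22
y = 22 * sin(0) = 0
z = 9

(22, 0, 9)


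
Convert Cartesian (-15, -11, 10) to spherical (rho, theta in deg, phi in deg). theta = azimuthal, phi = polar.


rho = sqrt((-15)^2 + (-11)^2 + 10^2) = 21.1187
theta = atan2(-11, -15) = 216.2538 deg
phi = acos(10/21.1187) = 61.7374 deg

rho = 21.1187, theta = 216.2538 deg, phi = 61.7374 deg


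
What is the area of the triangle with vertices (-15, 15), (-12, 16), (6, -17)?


Area = |x1(y2-y3) + x2(y3-y1) + x3(y1-y2)| / 2
= |-15*(16--17) + -12*(-17-15) + 6*(15-16)| / 2
= 58.5

58.5


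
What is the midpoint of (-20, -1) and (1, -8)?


Midpoint = ((-20+1)/2, (-1+-8)/2) = (-9.5, -4.5)

(-9.5, -4.5)


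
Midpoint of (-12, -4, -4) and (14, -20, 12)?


Midpoint = ((-12+14)/2, (-4+-20)/2, (-4+12)/2) = (1, -12, 4)

(1, -12, 4)


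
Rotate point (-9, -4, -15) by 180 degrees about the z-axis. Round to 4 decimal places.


x' = -9*cos(180) - -4*sin(180) = 9
y' = -9*sin(180) + -4*cos(180) = 4
z' = -15

(9, 4, -15)


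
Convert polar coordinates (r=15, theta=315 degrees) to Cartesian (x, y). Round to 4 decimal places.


x = 15 * cos(315) = 10.6066
y = 15 * sin(315) = -10.6066

(10.6066, -10.6066)


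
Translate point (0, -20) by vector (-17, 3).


Translation: (x+dx, y+dy) = (0+-17, -20+3) = (-17, -17)

(-17, -17)


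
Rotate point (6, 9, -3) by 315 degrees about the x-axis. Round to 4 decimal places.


x' = 6
y' = 9*cos(315) - -3*sin(315) = 4.2426
z' = 9*sin(315) + -3*cos(315) = -8.4853

(6, 4.2426, -8.4853)


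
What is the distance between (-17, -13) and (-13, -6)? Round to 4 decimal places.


d = sqrt((-13--17)^2 + (-6--13)^2) = 8.0623

8.0623


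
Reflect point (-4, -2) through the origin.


Reflection through origin: (x, y) -> (-x, -y)
(-4, -2) -> (4, 2)

(4, 2)


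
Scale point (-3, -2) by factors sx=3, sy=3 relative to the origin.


Scaling: (x*sx, y*sy) = (-3*3, -2*3) = (-9, -6)

(-9, -6)


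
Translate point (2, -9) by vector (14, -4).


Translation: (x+dx, y+dy) = (2+14, -9+-4) = (16, -13)

(16, -13)


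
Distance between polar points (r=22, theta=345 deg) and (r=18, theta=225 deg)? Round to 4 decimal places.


d = sqrt(r1^2 + r2^2 - 2*r1*r2*cos(t2-t1))
d = sqrt(22^2 + 18^2 - 2*22*18*cos(225-345)) = 34.6987

34.6987


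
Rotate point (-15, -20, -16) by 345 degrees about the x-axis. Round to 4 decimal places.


x' = -15
y' = -20*cos(345) - -16*sin(345) = -23.4596
z' = -20*sin(345) + -16*cos(345) = -10.2784

(-15, -23.4596, -10.2784)


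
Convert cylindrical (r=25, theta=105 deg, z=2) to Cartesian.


x = 25 * cos(105) = -6.4705
y = 25 * sin(105) = 24.1481
z = 2

(-6.4705, 24.1481, 2)


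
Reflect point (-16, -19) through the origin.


Reflection through origin: (x, y) -> (-x, -y)
(-16, -19) -> (16, 19)

(16, 19)


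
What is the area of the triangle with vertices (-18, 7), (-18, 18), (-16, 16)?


Area = |x1(y2-y3) + x2(y3-y1) + x3(y1-y2)| / 2
= |-18*(18-16) + -18*(16-7) + -16*(7-18)| / 2
= 11

11
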